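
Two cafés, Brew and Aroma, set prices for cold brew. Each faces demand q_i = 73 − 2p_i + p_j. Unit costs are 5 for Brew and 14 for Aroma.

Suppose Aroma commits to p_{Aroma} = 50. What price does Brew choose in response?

Brew's profit: π = (p_{Brew} − 5)(73 − 2p_{Brew} + p_{Aroma}).
∂π/∂p_{Brew} = 83 − 4p_{Brew} + p_{Aroma} = 0 ⇒ p_{Brew} = 20.75 + 0.25p_{Aroma}.
At p_{Aroma} = 50: p_{Brew} = 20.75 + 0.25·50 = 33.25.

33.25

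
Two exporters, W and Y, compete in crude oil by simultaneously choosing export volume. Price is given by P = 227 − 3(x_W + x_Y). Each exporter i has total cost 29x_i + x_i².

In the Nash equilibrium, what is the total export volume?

Exporter W's profit: π = x_W(227 − 3(x_W + x_Y)) − 29x_W − x_W².
∂π/∂x_W = 198 − 8x_W − 3x_Y = 0, so x_W = 24.75 − 0.375x_Y.
The game is symmetric, so in equilibrium x_Y = x_W: the reaction function gives 1.375x_W = 24.75, hence x_W = 18.
Total export volume: 18 + 18 = 36.

36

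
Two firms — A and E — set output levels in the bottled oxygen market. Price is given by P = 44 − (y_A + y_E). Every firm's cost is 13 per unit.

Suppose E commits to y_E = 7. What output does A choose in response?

12

Firm A's profit: π = y_A(44 − (y_A + y_E)) − 13y_A.
∂π/∂y_A = 31 − 2y_A − y_E = 0, so y_A = 15.5 − 0.5y_E.
At y_E = 7: y_A = 15.5 − 0.5·7 = 12.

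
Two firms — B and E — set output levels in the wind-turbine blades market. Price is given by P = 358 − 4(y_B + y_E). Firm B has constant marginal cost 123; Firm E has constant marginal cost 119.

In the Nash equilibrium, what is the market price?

Firm B's profit: π = y_B(358 − 4(y_B + y_E)) − 123y_B.
∂π/∂y_B = 235 − 8y_B − 4y_E = 0, so y_B = 29.375 − 0.5y_E.
By the same steps for E: y_E = 29.875 − 0.5y_B.
Plugging y_E into B's best response: y_B = 29.375 − 0.5(29.875 − 0.5y_B) ⇒ 0.75y_B = 14.4375, so y_B = 19.25.
Then y_E = 29.875 − 0.5·19.25 = 20.25.
Equilibrium price: P = 358 − 4·39.5 = 200.

200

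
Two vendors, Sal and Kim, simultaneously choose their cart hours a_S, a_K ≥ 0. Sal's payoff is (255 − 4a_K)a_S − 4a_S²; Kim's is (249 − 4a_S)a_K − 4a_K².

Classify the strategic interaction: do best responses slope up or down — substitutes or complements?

strategic substitutes

Expanding Sal's payoff: 255a_S − 4a_Ka_S − 4a_S².
∂π/∂a_S = 255 − 4a_K − 8a_S = 0, so a_S = 31.875 − 0.5a_K.
The best-response slope da_S/da_K = −0.5 < 0: the reaction function is downward-sloping, so the choices are strategic substitutes.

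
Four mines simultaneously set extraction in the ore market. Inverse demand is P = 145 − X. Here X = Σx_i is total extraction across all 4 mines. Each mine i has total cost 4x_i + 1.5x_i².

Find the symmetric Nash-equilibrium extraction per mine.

17.625

A representative mine's profit is π_i = x_i(145 − X) − 4x_i − 1.5x_i², with X = x_i + Σ_{j≠i} x_j.
First-order condition: 141 − 5x_i − Σ_{j≠i} x_j = 0.
With identical mines, set every x_j = x: then 141 − 5x − 3x = 0, i.e. x = 141/8 = 17.625.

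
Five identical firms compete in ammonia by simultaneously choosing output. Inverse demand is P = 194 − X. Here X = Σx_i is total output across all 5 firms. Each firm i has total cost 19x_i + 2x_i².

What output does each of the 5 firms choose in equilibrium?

A representative firm's profit is π_i = x_i(194 − X) − 19x_i − 2x_i², with X = x_i + Σ_{j≠i} x_j.
First-order condition: 175 − 6x_i − Σ_{j≠i} x_j = 0.
Imposing symmetry (x_j = x for all j) turns Σ_{j≠i} x_j into 4x, so 175 = 10x and x = 17.5.

17.5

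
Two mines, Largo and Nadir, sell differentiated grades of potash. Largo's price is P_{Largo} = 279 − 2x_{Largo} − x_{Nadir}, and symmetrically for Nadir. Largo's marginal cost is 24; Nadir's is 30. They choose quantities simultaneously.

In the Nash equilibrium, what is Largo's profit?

Mine Largo's profit: π = x_{Largo}(279 − 2x_{Largo} − x_{Nadir}) − 24x_{Largo}.
∂π/∂x_{Largo} = 255 − 4x_{Largo} − x_{Nadir} = 0 ⇒ x_{Largo} = 63.75 − 0.25x_{Nadir}.
Similarly x_{Nadir} = 62.25 − 0.25x_{Largo}.
Plugging x_{Nadir} into Largo's best response: x_{Largo} = 63.75 − 0.25(62.25 − 0.25x_{Largo}) ⇒ 0.9375x_{Largo} = 48.1875, so x_{Largo} = 51.4.
Then x_{Nadir} = 62.25 − 0.25·51.4 = 49.4.
P_{Largo} = 279 − 2·51.4 − 49.4 = 126.8.
Profit = (126.8 − 24)·51.4 = 5283.92.

5283.92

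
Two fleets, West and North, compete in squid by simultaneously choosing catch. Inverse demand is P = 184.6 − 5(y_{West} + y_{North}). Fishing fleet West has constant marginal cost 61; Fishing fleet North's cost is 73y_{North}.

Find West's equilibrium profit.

Fishing fleet West's profit: π = y_{West}(184.6 − 5(y_{West} + y_{North})) − 61y_{West}.
∂π/∂y_{West} = 123.6 − 10y_{West} − 5y_{North} = 0, so y_{West} = 12.36 − 0.5y_{North}.
By the same steps for North: y_{North} = 11.16 − 0.5y_{West}.
Plugging y_{North} into West's best response: y_{West} = 12.36 − 0.5(11.16 − 0.5y_{West}) ⇒ 0.75y_{West} = 6.78, so y_{West} = 9.04.
Then y_{North} = 11.16 − 0.5·9.04 = 6.64.
Price P = 184.6 − 5·15.68 = 106.2.
West's profit: (106.2 − 61)·9.04 = 408.608.

408.608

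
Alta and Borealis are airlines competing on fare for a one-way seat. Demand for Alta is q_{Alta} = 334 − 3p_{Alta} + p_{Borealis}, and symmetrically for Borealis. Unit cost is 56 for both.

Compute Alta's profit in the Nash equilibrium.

Alta's profit: π = (p_{Alta} − 56)(334 − 3p_{Alta} + p_{Borealis}).
∂π/∂p_{Alta} = 502 − 6p_{Alta} + p_{Borealis} = 0 ⇒ p_{Alta} = 251/3 + (1/6)p_{Borealis}.
The game is symmetric, so in equilibrium p_{Borealis} = p_{Alta}: the reaction function gives (5/6)p_{Alta} = 251/3, hence p_{Alta} = 100.4.
q_{Alta} = 334 − 3·100.4 + 100.4 = 133.2.
Profit = (100.4 − 56)·133.2 = 5914.08.

5914.08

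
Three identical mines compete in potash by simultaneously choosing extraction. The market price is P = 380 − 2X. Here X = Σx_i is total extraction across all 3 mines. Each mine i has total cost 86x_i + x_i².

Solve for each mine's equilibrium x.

29.4

A representative mine's profit is π_i = x_i(380 − 2X) − 86x_i − x_i², with X = x_i + Σ_{j≠i} x_j.
First-order condition: 294 − 6x_i − 2Σ_{j≠i} x_j = 0.
With identical mines, set every x_j = x: then 294 − 6x − 4x = 0, i.e. x = 294/10 = 29.4.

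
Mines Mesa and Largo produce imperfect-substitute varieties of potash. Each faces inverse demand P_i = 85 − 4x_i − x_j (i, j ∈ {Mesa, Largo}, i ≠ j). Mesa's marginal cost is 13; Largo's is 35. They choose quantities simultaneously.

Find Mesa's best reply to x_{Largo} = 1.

8.875

Mine Mesa's profit: π = x_{Mesa}(85 − 4x_{Mesa} − x_{Largo}) − 13x_{Mesa}.
∂π/∂x_{Mesa} = 72 − 8x_{Mesa} − x_{Largo} = 0 ⇒ x_{Mesa} = 9 − 0.125x_{Largo}.
At x_{Largo} = 1: x_{Mesa} = 9 − 0.125·1 = 8.875.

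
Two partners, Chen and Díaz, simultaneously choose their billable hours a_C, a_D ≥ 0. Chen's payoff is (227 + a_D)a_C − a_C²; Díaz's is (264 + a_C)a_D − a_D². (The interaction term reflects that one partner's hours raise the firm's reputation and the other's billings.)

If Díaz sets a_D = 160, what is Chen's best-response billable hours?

193.5

Expanding Chen's payoff: 227a_C + a_Da_C − a_C².
∂π/∂a_C = 227 + a_D − 2a_C = 0, so a_C = 113.5 + 0.5a_D.
At a_D = 160: a_C = 113.5 + 0.5·160 = 193.5.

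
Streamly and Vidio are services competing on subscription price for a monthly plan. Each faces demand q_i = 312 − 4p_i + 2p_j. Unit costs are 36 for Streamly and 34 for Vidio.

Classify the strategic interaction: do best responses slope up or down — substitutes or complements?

Streamly's profit: π = (p_{Streamly} − 36)(312 − 4p_{Streamly} + 2p_{Vidio}).
∂π/∂p_{Streamly} = 456 − 8p_{Streamly} + 2p_{Vidio} = 0 ⇒ p_{Streamly} = 57 + 0.25p_{Vidio}.
The best-response slope dp_{Streamly}/dp_{Vidio} = 0.25 > 0: the reaction function is upward-sloping, so the choices are strategic complements.

strategic complements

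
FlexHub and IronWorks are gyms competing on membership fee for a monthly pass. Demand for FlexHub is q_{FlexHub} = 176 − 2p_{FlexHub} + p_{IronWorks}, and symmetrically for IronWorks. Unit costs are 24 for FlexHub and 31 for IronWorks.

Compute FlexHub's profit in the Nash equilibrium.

FlexHub's profit: π = (p_{FlexHub} − 24)(176 − 2p_{FlexHub} + p_{IronWorks}).
∂π/∂p_{FlexHub} = 224 − 4p_{FlexHub} + p_{IronWorks} = 0 ⇒ p_{FlexHub} = 56 + 0.25p_{IronWorks}.
Similarly p_{IronWorks} = 59.5 + 0.25p_{FlexHub}.
Plugging p_{IronWorks} into FlexHub's best response: p_{FlexHub} = 56 + 0.25(59.5 + 0.25p_{FlexHub}) ⇒ 0.9375p_{FlexHub} = 70.875, so p_{FlexHub} = 75.6.
Then p_{IronWorks} = 59.5 + 0.25·75.6 = 78.4.
q_{FlexHub} = 176 − 2·75.6 + 78.4 = 103.2.
Profit = (75.6 − 24)·103.2 = 5325.12.

5325.12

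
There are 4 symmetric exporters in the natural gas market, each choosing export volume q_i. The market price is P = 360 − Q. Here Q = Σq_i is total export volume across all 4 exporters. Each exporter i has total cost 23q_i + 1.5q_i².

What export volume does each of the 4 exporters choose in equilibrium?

42.125

A representative exporter's profit is π_i = q_i(360 − Q) − 23q_i − 1.5q_i², with Q = q_i + Σ_{j≠i} q_j.
First-order condition: 337 − 5q_i − Σ_{j≠i} q_j = 0.
With identical exporters, set every q_j = q: then 337 − 5q − 3q = 0, i.e. q = 337/8 = 42.125.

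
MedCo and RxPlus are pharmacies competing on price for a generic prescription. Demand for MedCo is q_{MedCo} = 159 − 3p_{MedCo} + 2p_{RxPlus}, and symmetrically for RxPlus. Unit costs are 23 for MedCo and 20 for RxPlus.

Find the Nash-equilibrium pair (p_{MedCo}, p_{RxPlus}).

56.4375, 55.3125

MedCo's profit: π = (p_{MedCo} − 23)(159 − 3p_{MedCo} + 2p_{RxPlus}).
∂π/∂p_{MedCo} = 228 − 6p_{MedCo} + 2p_{RxPlus} = 0 ⇒ p_{MedCo} = 38 + (1/3)p_{RxPlus}.
Similarly p_{RxPlus} = 36.5 + (1/3)p_{MedCo}.
Solving the two reaction functions simultaneously: (1 − (1/3)(1/3))p_{MedCo} = 38 + (1/3)·36.5, so (8/9)p_{MedCo} = 301/6 and p_{MedCo} = 56.4375.
Then p_{RxPlus} = 36.5 + (1/3)·56.4375 = 55.3125.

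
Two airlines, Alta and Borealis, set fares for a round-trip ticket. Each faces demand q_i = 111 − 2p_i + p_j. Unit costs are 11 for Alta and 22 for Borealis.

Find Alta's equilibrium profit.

2422.08

Alta's profit: π = (p_{Alta} − 11)(111 − 2p_{Alta} + p_{Borealis}).
∂π/∂p_{Alta} = 133 − 4p_{Alta} + p_{Borealis} = 0 ⇒ p_{Alta} = 33.25 + 0.25p_{Borealis}.
Similarly p_{Borealis} = 38.75 + 0.25p_{Alta}.
Solving the two reaction functions simultaneously: (1 − (0.25)(0.25))p_{Alta} = 33.25 + 0.25·38.75, so 0.9375p_{Alta} = 42.9375 and p_{Alta} = 45.8.
Then p_{Borealis} = 38.75 + 0.25·45.8 = 50.2.
q_{Alta} = 111 − 2·45.8 + 50.2 = 69.6.
Profit = (45.8 − 11)·69.6 = 2422.08.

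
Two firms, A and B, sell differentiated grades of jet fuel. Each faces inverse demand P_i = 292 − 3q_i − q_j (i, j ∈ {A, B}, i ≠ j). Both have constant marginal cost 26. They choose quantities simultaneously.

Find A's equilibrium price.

140

Firm A's profit: π = q_A(292 − 3q_A − q_B) − 26q_A.
∂π/∂q_A = 266 − 6q_A − q_B = 0 ⇒ q_A = 133/3 − (1/6)q_B.
The game is symmetric, so in equilibrium q_B = q_A: the reaction function gives (7/6)q_A = 133/3, hence q_A = 38.
P_A = 292 − 3·38 − 38 = 140.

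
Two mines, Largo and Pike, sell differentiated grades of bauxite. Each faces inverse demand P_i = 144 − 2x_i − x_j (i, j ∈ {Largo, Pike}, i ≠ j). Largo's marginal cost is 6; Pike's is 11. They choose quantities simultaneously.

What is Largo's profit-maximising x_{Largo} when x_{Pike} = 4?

33.5

Mine Largo's profit: π = x_{Largo}(144 − 2x_{Largo} − x_{Pike}) − 6x_{Largo}.
∂π/∂x_{Largo} = 138 − 4x_{Largo} − x_{Pike} = 0 ⇒ x_{Largo} = 34.5 − 0.25x_{Pike}.
At x_{Pike} = 4: x_{Largo} = 34.5 − 0.25·4 = 33.5.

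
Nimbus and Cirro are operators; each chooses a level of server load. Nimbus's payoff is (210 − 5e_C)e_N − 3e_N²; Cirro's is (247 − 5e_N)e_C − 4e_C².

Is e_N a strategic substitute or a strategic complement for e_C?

Expanding Nimbus's payoff: 210e_N − 5e_Ce_N − 3e_N².
∂π/∂e_N = 210 − 5e_C − 6e_N = 0, so e_N = 35 − (5/6)e_C.
The best-response slope de_N/de_C = −5/6 < 0: the reaction function is downward-sloping, so the choices are strategic substitutes.

strategic substitutes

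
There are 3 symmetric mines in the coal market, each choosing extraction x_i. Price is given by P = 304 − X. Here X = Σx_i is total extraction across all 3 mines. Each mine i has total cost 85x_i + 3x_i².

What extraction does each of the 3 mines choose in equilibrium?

21.9

A representative mine's profit is π_i = x_i(304 − X) − 85x_i − 3x_i², with X = x_i + Σ_{j≠i} x_j.
First-order condition: 219 − 8x_i − Σ_{j≠i} x_j = 0.
Imposing symmetry (x_j = x for all j) turns Σ_{j≠i} x_j into 2x, so 219 = 10x and x = 21.9.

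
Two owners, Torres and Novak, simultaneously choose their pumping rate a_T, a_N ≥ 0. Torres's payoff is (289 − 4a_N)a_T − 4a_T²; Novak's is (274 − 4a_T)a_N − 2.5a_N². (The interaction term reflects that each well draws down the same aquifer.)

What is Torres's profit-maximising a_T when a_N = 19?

26.625

Expanding Torres's payoff: 289a_T − 4a_Na_T − 4a_T².
∂π/∂a_T = 289 − 4a_N − 8a_T = 0, so a_T = 36.125 − 0.5a_N.
At a_N = 19: a_T = 36.125 − 0.5·19 = 26.625.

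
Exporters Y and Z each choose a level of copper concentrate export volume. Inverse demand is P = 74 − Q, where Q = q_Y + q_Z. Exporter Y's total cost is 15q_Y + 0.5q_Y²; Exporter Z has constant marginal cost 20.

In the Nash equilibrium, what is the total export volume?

33.4

Exporter Y's profit: π = q_Y(74 − (q_Y + q_Z)) − 15q_Y − 0.5q_Y².
∂π/∂q_Y = 59 − 3q_Y − q_Z = 0, so q_Y = 59/3 − (1/3)q_Z.
For Z: ∂π/∂q_Z = 54 − 2q_Z − q_Y = 0 ⇒ q_Z = 27 − 0.5q_Y.
Plugging q_Z into Y's best response: q_Y = 59/3 − (1/3)(27 − 0.5q_Y) ⇒ (5/6)q_Y = 32/3, so q_Y = 12.8.
Then q_Z = 27 − 0.5·12.8 = 20.6.
Total export volume: 12.8 + 20.6 = 33.4.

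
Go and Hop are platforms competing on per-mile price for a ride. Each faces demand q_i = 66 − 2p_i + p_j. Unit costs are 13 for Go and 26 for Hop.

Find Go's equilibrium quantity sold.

Go's profit: π = (p_{Go} − 13)(66 − 2p_{Go} + p_{Hop}).
∂π/∂p_{Go} = 92 − 4p_{Go} + p_{Hop} = 0 ⇒ p_{Go} = 23 + 0.25p_{Hop}.
Similarly p_{Hop} = 29.5 + 0.25p_{Go}.
Substituting the second reaction function into the first: p_{Go} = 23 + 0.25(29.5 + 0.25p_{Go}), which gives 0.9375p_{Go} = 30.375 ⇒ p_{Go} = 32.4.
Then p_{Hop} = 29.5 + 0.25·32.4 = 37.6.
q_{Go} = 66 − 2·32.4 + 37.6 = 38.8.

38.8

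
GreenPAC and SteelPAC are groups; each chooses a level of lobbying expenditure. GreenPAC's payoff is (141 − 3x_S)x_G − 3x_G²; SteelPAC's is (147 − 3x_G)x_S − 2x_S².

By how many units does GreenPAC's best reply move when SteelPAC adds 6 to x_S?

Expanding GreenPAC's payoff: 141x_G − 3x_Sx_G − 3x_G².
∂π/∂x_G = 141 − 3x_S − 6x_G = 0, so x_G = 23.5 − 0.5x_S.
The reaction-function slope is −0.5, so a 6-unit rise in x_S moves x_G by −0.5 × 6 = −3. GreenPAC's best response falls — the actions are strategic substitutes.

-3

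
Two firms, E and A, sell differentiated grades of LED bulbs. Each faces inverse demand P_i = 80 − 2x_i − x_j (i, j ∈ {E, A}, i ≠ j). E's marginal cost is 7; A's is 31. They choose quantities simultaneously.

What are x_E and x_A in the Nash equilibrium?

16.2, 8.2

Firm E's profit: π = x_E(80 − 2x_E − x_A) − 7x_E.
∂π/∂x_E = 73 − 4x_E − x_A = 0 ⇒ x_E = 18.25 − 0.25x_A.
Similarly x_A = 12.25 − 0.25x_E.
Solving the two reaction functions simultaneously: (1 − (−0.25)(−0.25))x_E = 18.25 − 0.25·12.25, so 0.9375x_E = 15.1875 and x_E = 16.2.
Then x_A = 12.25 − 0.25·16.2 = 8.2.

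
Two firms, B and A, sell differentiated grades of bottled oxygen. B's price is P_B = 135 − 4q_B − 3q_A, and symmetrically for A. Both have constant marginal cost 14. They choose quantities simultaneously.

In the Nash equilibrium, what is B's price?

58

Firm B's profit: π = q_B(135 − 4q_B − 3q_A) − 14q_B.
∂π/∂q_B = 121 − 8q_B − 3q_A = 0 ⇒ q_B = 15.125 − 0.375q_A.
The game is symmetric, so in equilibrium q_A = q_B: the reaction function gives 1.375q_B = 15.125, hence q_B = 11.
P_B = 135 − 4·11 − 3·11 = 58.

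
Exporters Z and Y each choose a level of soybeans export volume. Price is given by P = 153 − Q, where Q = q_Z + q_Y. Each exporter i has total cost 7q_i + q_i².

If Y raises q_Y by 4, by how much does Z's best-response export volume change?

Exporter Z's profit: π = q_Z(153 − (q_Z + q_Y)) − 7q_Z − q_Z².
∂π/∂q_Z = 146 − 4q_Z − q_Y = 0, so q_Z = 36.5 − 0.25q_Y.
The reaction-function slope is −0.25, so a 4-unit rise in q_Y moves q_Z by −0.25 × 4 = −1. Z's best response falls — the actions are strategic substitutes.

-1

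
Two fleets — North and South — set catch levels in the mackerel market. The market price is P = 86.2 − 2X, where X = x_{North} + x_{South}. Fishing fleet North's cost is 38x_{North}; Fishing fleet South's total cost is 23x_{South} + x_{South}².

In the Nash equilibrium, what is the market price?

54.28

Fishing fleet North's profit: π = x_{North}(86.2 − 2(x_{North} + x_{South})) − 38x_{North}.
∂π/∂x_{North} = 48.2 − 4x_{North} − 2x_{South} = 0, so x_{North} = 12.05 − 0.5x_{South}.
For South: ∂π/∂x_{South} = 63.2 − 6x_{South} − 2x_{North} = 0 ⇒ x_{South} = 158/15 − (1/3)x_{North}.
Solving the two reaction functions simultaneously: (1 − (−0.5)(−1/3))x_{North} = 12.05 − 0.5·(158/15), so (5/6)x_{North} = 407/60 and x_{North} = 8.14.
Then x_{South} = 158/15 − (1/3)·8.14 = 7.82.
Equilibrium price: P = 86.2 − 2·15.96 = 54.28.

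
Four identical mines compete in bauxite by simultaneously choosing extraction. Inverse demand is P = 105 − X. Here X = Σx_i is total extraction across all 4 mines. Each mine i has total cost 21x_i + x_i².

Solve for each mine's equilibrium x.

12

A representative mine's profit is π_i = x_i(105 − X) − 21x_i − x_i², with X = x_i + Σ_{j≠i} x_j.
First-order condition: 84 − 4x_i − Σ_{j≠i} x_j = 0.
With identical mines, set every x_j = x: then 84 − 4x − 3x = 0, i.e. x = 84/7 = 12.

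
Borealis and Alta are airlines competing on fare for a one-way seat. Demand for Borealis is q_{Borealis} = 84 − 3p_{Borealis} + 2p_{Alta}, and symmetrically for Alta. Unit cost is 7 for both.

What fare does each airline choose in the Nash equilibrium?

Borealis's profit: π = (p_{Borealis} − 7)(84 − 3p_{Borealis} + 2p_{Alta}).
∂π/∂p_{Borealis} = 105 − 6p_{Borealis} + 2p_{Alta} = 0 ⇒ p_{Borealis} = 17.5 + (1/3)p_{Alta}.
Setting p_{Borealis} = p_{Alta} in the reaction function: p_{Borealis} = 17.5 + (1/3)p_{Borealis}, so p_{Borealis} = 17.5 / (2/3) = 26.25.

26.25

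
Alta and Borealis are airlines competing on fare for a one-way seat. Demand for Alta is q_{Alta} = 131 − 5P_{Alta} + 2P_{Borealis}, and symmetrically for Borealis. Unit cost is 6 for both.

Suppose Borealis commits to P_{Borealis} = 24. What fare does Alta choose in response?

20.9

Alta's profit: π = (P_{Alta} − 6)(131 − 5P_{Alta} + 2P_{Borealis}).
∂π/∂P_{Alta} = 161 − 10P_{Alta} + 2P_{Borealis} = 0 ⇒ P_{Alta} = 16.1 + 0.2P_{Borealis}.
At P_{Borealis} = 24: P_{Alta} = 16.1 + 0.2·24 = 20.9.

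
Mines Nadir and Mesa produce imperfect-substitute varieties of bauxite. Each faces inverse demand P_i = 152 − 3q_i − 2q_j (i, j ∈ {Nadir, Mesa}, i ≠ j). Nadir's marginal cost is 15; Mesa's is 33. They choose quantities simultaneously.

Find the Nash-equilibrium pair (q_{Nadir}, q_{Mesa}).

18.25, 13.75

Mine Nadir's profit: π = q_{Nadir}(152 − 3q_{Nadir} − 2q_{Mesa}) − 15q_{Nadir}.
∂π/∂q_{Nadir} = 137 − 6q_{Nadir} − 2q_{Mesa} = 0 ⇒ q_{Nadir} = 137/6 − (1/3)q_{Mesa}.
Similarly q_{Mesa} = 119/6 − (1/3)q_{Nadir}.
Solving the two reaction functions simultaneously: (1 − (−1/3)(−1/3))q_{Nadir} = 137/6 − (1/3)·(119/6), so (8/9)q_{Nadir} = 146/9 and q_{Nadir} = 18.25.
Then q_{Mesa} = 119/6 − (1/3)·18.25 = 13.75.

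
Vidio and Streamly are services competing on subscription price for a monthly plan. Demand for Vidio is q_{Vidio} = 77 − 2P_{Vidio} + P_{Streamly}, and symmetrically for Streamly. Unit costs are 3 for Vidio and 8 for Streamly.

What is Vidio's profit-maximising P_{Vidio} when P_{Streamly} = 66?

37.25

Vidio's profit: π = (P_{Vidio} − 3)(77 − 2P_{Vidio} + P_{Streamly}).
∂π/∂P_{Vidio} = 83 − 4P_{Vidio} + P_{Streamly} = 0 ⇒ P_{Vidio} = 20.75 + 0.25P_{Streamly}.
At P_{Streamly} = 66: P_{Vidio} = 20.75 + 0.25·66 = 37.25.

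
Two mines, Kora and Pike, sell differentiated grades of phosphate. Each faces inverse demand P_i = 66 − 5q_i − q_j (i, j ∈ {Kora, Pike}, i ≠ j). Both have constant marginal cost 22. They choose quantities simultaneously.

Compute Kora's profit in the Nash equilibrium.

Mine Kora's profit: π = q_{Kora}(66 − 5q_{Kora} − q_{Pike}) − 22q_{Kora}.
∂π/∂q_{Kora} = 44 − 10q_{Kora} − q_{Pike} = 0 ⇒ q_{Kora} = 4.4 − 0.1q_{Pike}.
The game is symmetric, so in equilibrium q_{Pike} = q_{Kora}: the reaction function gives 1.1q_{Kora} = 4.4, hence q_{Kora} = 4.
P_{Kora} = 66 − 5·4 − 4 = 42.
Profit = (42 − 22)·4 = 80.

80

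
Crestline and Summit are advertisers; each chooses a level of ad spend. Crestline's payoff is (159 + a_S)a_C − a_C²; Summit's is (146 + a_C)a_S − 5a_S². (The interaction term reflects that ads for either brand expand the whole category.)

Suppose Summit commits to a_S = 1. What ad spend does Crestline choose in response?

80

Expanding Crestline's payoff: 159a_C + a_Sa_C − a_C².
∂π/∂a_C = 159 + a_S − 2a_C = 0, so a_C = 79.5 + 0.5a_S.
At a_S = 1: a_C = 79.5 + 0.5·1 = 80.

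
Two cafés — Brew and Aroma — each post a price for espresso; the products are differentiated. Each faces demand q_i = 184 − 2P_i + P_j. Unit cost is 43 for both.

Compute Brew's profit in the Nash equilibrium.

Brew's profit: π = (P_{Brew} − 43)(184 − 2P_{Brew} + P_{Aroma}).
∂π/∂P_{Brew} = 270 − 4P_{Brew} + P_{Aroma} = 0 ⇒ P_{Brew} = 67.5 + 0.25P_{Aroma}.
The game is symmetric, so in equilibrium P_{Aroma} = P_{Brew}: the reaction function gives 0.75P_{Brew} = 67.5, hence P_{Brew} = 90.
q_{Brew} = 184 − 2·90 + 90 = 94.
Profit = (90 − 43)·94 = 4418.

4418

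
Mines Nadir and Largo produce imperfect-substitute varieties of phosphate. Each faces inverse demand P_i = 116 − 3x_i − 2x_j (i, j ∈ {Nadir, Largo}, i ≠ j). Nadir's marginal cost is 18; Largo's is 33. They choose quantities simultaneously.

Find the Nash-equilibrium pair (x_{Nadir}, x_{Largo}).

Mine Nadir's profit: π = x_{Nadir}(116 − 3x_{Nadir} − 2x_{Largo}) − 18x_{Nadir}.
∂π/∂x_{Nadir} = 98 − 6x_{Nadir} − 2x_{Largo} = 0 ⇒ x_{Nadir} = 49/3 − (1/3)x_{Largo}.
Similarly x_{Largo} = 83/6 − (1/3)x_{Nadir}.
Plugging x_{Largo} into Nadir's best response: x_{Nadir} = 49/3 − (1/3)(83/6 − (1/3)x_{Nadir}) ⇒ (8/9)x_{Nadir} = 211/18, so x_{Nadir} = 13.1875.
Then x_{Largo} = 83/6 − (1/3)·13.1875 = 9.4375.

13.1875, 9.4375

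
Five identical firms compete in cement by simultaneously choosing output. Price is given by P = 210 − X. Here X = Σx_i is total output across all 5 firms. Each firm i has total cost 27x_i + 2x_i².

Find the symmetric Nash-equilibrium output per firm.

A representative firm's profit is π_i = x_i(210 − X) − 27x_i − 2x_i², with X = x_i + Σ_{j≠i} x_j.
First-order condition: 183 − 6x_i − Σ_{j≠i} x_j = 0.
In a symmetric equilibrium every firm chooses the same x, so Σ_{j≠i} x_j = 4x. The condition becomes 183 − 10x = 0, giving x = 183/10 = 18.3.

18.3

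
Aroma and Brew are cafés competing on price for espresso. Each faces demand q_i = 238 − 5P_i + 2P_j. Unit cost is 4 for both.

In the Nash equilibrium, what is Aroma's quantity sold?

141.25

Aroma's profit: π = (P_{Aroma} − 4)(238 − 5P_{Aroma} + 2P_{Brew}).
∂π/∂P_{Aroma} = 258 − 10P_{Aroma} + 2P_{Brew} = 0 ⇒ P_{Aroma} = 25.8 + 0.2P_{Brew}.
The game is symmetric, so in equilibrium P_{Brew} = P_{Aroma}: the reaction function gives 0.8P_{Aroma} = 25.8, hence P_{Aroma} = 32.25.
q_{Aroma} = 238 − 5·32.25 + 2·32.25 = 141.25.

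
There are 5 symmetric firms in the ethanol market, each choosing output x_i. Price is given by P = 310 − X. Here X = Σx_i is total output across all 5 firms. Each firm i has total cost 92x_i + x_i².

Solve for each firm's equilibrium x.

27.25

A representative firm's profit is π_i = x_i(310 − X) − 92x_i − x_i², with X = x_i + Σ_{j≠i} x_j.
First-order condition: 218 − 4x_i − Σ_{j≠i} x_j = 0.
In a symmetric equilibrium every firm chooses the same x, so Σ_{j≠i} x_j = 4x. The condition becomes 218 − 8x = 0, giving x = 218/8 = 27.25.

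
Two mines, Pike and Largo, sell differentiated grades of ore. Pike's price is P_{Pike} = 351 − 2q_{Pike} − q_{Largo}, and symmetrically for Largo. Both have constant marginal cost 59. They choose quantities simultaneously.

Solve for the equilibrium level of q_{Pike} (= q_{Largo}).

58.4

Mine Pike's profit: π = q_{Pike}(351 − 2q_{Pike} − q_{Largo}) − 59q_{Pike}.
∂π/∂q_{Pike} = 292 − 4q_{Pike} − q_{Largo} = 0 ⇒ q_{Pike} = 73 − 0.25q_{Largo}.
By symmetry q_{Largo} = q_{Pike}; substituting into the reaction function, 1.25q_{Pike} = 73 and q_{Pike} = 58.4.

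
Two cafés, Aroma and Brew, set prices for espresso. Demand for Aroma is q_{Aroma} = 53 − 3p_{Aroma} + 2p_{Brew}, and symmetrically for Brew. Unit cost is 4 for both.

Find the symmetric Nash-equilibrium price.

16.25

Aroma's profit: π = (p_{Aroma} − 4)(53 − 3p_{Aroma} + 2p_{Brew}).
∂π/∂p_{Aroma} = 65 − 6p_{Aroma} + 2p_{Brew} = 0 ⇒ p_{Aroma} = 65/6 + (1/3)p_{Brew}.
The game is symmetric, so in equilibrium p_{Brew} = p_{Aroma}: the reaction function gives (2/3)p_{Aroma} = 65/6, hence p_{Aroma} = 16.25.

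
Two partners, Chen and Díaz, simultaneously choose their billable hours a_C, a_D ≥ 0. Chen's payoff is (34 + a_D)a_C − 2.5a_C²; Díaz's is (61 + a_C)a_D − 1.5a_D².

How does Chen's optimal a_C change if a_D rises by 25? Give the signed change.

5

Expanding Chen's payoff: 34a_C + a_Da_C − 2.5a_C².
∂π/∂a_C = 34 + a_D − 5a_C = 0, so a_C = 6.8 + 0.2a_D.
The reaction-function slope is 0.2, so a 25-unit rise in a_D moves a_C by 0.2 × 25 = 5. Chen's best response rises — the actions are strategic complements.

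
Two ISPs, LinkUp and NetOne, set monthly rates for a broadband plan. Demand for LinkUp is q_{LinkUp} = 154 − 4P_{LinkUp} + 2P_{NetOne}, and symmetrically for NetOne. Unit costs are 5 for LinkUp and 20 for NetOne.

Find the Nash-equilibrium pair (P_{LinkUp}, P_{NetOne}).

LinkUp's profit: π = (P_{LinkUp} − 5)(154 − 4P_{LinkUp} + 2P_{NetOne}).
∂π/∂P_{LinkUp} = 174 − 8P_{LinkUp} + 2P_{NetOne} = 0 ⇒ P_{LinkUp} = 21.75 + 0.25P_{NetOne}.
Similarly P_{NetOne} = 29.25 + 0.25P_{LinkUp}.
Substituting the second reaction function into the first: P_{LinkUp} = 21.75 + 0.25(29.25 + 0.25P_{LinkUp}), which gives 0.9375P_{LinkUp} = 29.0625 ⇒ P_{LinkUp} = 31.
Then P_{NetOne} = 29.25 + 0.25·31 = 37.

31, 37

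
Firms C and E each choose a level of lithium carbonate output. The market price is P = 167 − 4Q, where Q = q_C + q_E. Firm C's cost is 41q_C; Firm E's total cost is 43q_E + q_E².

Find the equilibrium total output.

19.5625

Firm C's profit: π = q_C(167 − 4(q_C + q_E)) − 41q_C.
∂π/∂q_C = 126 − 8q_C − 4q_E = 0, so q_C = 15.75 − 0.5q_E.
For E: ∂π/∂q_E = 124 − 10q_E − 4q_C = 0 ⇒ q_E = 12.4 − 0.4q_C.
Substituting the second reaction function into the first: q_C = 15.75 − 0.5(12.4 − 0.4q_C), which gives 0.8q_C = 9.55 ⇒ q_C = 11.9375.
Then q_E = 12.4 − 0.4·11.9375 = 7.625.
Total output: 11.9375 + 7.625 = 19.5625.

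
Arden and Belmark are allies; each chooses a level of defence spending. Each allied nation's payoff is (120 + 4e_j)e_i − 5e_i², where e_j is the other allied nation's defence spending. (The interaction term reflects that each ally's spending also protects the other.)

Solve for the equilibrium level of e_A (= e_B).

Arden's payoff is (120 + 4e_B)e_A − 5e_A².
∂π/∂e_A = 120 + 4e_B − 10e_A = 0, so e_A = 12 + 0.4e_B.
The game is symmetric, so in equilibrium e_B = e_A: the reaction function gives 0.6e_A = 12, hence e_A = 20.

20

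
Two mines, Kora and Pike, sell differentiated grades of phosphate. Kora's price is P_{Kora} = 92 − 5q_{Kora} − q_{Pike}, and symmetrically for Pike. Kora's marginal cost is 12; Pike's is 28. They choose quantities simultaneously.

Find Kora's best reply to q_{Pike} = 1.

Mine Kora's profit: π = q_{Kora}(92 − 5q_{Kora} − q_{Pike}) − 12q_{Kora}.
∂π/∂q_{Kora} = 80 − 10q_{Kora} − q_{Pike} = 0 ⇒ q_{Kora} = 8 − 0.1q_{Pike}.
At q_{Pike} = 1: q_{Kora} = 8 − 0.1·1 = 7.9.

7.9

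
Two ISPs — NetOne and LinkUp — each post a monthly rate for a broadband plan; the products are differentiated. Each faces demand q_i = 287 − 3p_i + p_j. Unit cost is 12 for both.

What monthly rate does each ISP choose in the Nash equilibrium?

NetOne's profit: π = (p_{NetOne} − 12)(287 − 3p_{NetOne} + p_{LinkUp}).
∂π/∂p_{NetOne} = 323 − 6p_{NetOne} + p_{LinkUp} = 0 ⇒ p_{NetOne} = 323/6 + (1/6)p_{LinkUp}.
By symmetry p_{LinkUp} = p_{NetOne}; substituting into the reaction function, (5/6)p_{NetOne} = 323/6 and p_{NetOne} = 64.6.

64.6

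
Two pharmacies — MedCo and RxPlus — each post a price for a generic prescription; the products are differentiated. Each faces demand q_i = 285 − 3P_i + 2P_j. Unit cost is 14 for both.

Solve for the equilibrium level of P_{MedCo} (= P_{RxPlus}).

MedCo's profit: π = (P_{MedCo} − 14)(285 − 3P_{MedCo} + 2P_{RxPlus}).
∂π/∂P_{MedCo} = 327 − 6P_{MedCo} + 2P_{RxPlus} = 0 ⇒ P_{MedCo} = 54.5 + (1/3)P_{RxPlus}.
By symmetry P_{RxPlus} = P_{MedCo}; substituting into the reaction function, (2/3)P_{MedCo} = 54.5 and P_{MedCo} = 81.75.

81.75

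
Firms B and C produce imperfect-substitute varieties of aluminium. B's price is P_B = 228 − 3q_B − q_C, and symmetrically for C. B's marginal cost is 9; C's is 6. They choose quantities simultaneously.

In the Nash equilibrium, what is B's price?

Firm B's profit: π = q_B(228 − 3q_B − q_C) − 9q_B.
∂π/∂q_B = 219 − 6q_B − q_C = 0 ⇒ q_B = 36.5 − (1/6)q_C.
Similarly q_C = 37 − (1/6)q_B.
Plugging q_C into B's best response: q_B = 36.5 − (1/6)(37 − (1/6)q_B) ⇒ (35/36)q_B = 91/3, so q_B = 31.2.
Then q_C = 37 − (1/6)·31.2 = 31.8.
P_B = 228 − 3·31.2 − 31.8 = 102.6.

102.6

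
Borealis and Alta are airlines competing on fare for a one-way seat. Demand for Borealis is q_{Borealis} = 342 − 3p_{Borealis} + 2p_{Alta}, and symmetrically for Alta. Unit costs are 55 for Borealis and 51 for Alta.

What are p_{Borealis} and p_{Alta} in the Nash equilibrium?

126, 124.5

Borealis's profit: π = (p_{Borealis} − 55)(342 − 3p_{Borealis} + 2p_{Alta}).
∂π/∂p_{Borealis} = 507 − 6p_{Borealis} + 2p_{Alta} = 0 ⇒ p_{Borealis} = 84.5 + (1/3)p_{Alta}.
Similarly p_{Alta} = 82.5 + (1/3)p_{Borealis}.
Substituting the second reaction function into the first: p_{Borealis} = 84.5 + (1/3)(82.5 + (1/3)p_{Borealis}), which gives (8/9)p_{Borealis} = 112 ⇒ p_{Borealis} = 126.
Then p_{Alta} = 82.5 + (1/3)·126 = 124.5.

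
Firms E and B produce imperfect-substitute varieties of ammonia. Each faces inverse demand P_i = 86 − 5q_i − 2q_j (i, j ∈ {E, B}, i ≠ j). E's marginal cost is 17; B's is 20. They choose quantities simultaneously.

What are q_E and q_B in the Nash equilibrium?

Firm E's profit: π = q_E(86 − 5q_E − 2q_B) − 17q_E.
∂π/∂q_E = 69 − 10q_E − 2q_B = 0 ⇒ q_E = 6.9 − 0.2q_B.
Similarly q_B = 6.6 − 0.2q_E.
Plugging q_B into E's best response: q_E = 6.9 − 0.2(6.6 − 0.2q_E) ⇒ 0.96q_E = 5.58, so q_E = 5.8125.
Then q_B = 6.6 − 0.2·5.8125 = 5.4375.

5.8125, 5.4375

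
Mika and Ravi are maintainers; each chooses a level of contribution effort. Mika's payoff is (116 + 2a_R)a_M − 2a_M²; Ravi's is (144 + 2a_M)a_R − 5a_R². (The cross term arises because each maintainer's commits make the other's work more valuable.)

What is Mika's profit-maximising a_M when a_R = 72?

65

Expanding Mika's payoff: 116a_M + 2a_Ra_M − 2a_M².
∂π/∂a_M = 116 + 2a_R − 4a_M = 0, so a_M = 29 + 0.5a_R.
At a_R = 72: a_M = 29 + 0.5·72 = 65.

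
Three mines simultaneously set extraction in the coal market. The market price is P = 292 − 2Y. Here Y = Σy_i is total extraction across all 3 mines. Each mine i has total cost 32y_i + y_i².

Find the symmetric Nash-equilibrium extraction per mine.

26

A representative mine's profit is π_i = y_i(292 − 2Y) − 32y_i − y_i², with Y = y_i + Σ_{j≠i} y_j.
First-order condition: 260 − 6y_i − 2Σ_{j≠i} y_j = 0.
In a symmetric equilibrium every mine chooses the same y, so Σ_{j≠i} y_j = 2y. The condition becomes 260 − 10y = 0, giving y = 260/10 = 26.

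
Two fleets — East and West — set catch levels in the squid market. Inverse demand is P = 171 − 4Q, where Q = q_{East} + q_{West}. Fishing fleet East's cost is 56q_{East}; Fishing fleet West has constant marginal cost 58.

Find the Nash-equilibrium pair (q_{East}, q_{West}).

Fishing fleet East's profit: π = q_{East}(171 − 4(q_{East} + q_{West})) − 56q_{East}.
∂π/∂q_{East} = 115 − 8q_{East} − 4q_{West} = 0, so q_{East} = 14.375 − 0.5q_{West}.
By the same steps for West: q_{West} = 14.125 − 0.5q_{East}.
Substituting the second reaction function into the first: q_{East} = 14.375 − 0.5(14.125 − 0.5q_{East}), which gives 0.75q_{East} = 7.3125 ⇒ q_{East} = 9.75.
Then q_{West} = 14.125 − 0.5·9.75 = 9.25.

9.75, 9.25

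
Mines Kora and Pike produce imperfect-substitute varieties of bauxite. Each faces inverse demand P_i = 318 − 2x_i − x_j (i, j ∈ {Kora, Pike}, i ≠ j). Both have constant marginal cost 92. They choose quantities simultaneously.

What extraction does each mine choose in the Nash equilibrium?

Mine Kora's profit: π = x_{Kora}(318 − 2x_{Kora} − x_{Pike}) − 92x_{Kora}.
∂π/∂x_{Kora} = 226 − 4x_{Kora} − x_{Pike} = 0 ⇒ x_{Kora} = 56.5 − 0.25x_{Pike}.
By symmetry x_{Pike} = x_{Kora}; substituting into the reaction function, 1.25x_{Kora} = 56.5 and x_{Kora} = 45.2.

45.2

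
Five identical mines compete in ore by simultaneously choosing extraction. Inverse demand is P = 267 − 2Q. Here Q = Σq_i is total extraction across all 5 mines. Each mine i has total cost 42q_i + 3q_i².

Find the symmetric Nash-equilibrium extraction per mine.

12.5

A representative mine's profit is π_i = q_i(267 − 2Q) − 42q_i − 3q_i², with Q = q_i + Σ_{j≠i} q_j.
First-order condition: 225 − 10q_i − 2Σ_{j≠i} q_j = 0.
In a symmetric equilibrium every mine chooses the same q, so Σ_{j≠i} q_j = 4q. The condition becomes 225 − 18q = 0, giving q = 225/18 = 12.5.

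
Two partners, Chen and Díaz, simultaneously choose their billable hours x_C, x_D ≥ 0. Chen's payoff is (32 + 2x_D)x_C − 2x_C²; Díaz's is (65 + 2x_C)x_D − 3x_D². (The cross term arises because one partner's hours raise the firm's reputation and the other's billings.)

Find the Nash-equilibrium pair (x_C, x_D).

Expanding Chen's payoff: 32x_C + 2x_Dx_C − 2x_C².
∂π/∂x_C = 32 + 2x_D − 4x_C = 0, so x_C = 8 + 0.5x_D.
Likewise for Díaz: x_D = 65/6 + (1/3)x_C.
Substituting the second reaction function into the first: x_C = 8 + 0.5(65/6 + (1/3)x_C), which gives (5/6)x_C = 161/12 ⇒ x_C = 16.1.
Then x_D = 65/6 + (1/3)·16.1 = 16.2.

16.1, 16.2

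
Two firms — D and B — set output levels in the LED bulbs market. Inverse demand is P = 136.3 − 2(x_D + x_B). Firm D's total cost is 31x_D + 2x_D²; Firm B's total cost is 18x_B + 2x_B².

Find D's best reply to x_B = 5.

Firm D's profit: π = x_D(136.3 − 2(x_D + x_B)) − 31x_D − 2x_D².
∂π/∂x_D = 105.3 − 8x_D − 2x_B = 0, so x_D = 13.1625 − 0.25x_B.
At x_B = 5: x_D = 13.1625 − 0.25·5 = 11.9125.

11.9125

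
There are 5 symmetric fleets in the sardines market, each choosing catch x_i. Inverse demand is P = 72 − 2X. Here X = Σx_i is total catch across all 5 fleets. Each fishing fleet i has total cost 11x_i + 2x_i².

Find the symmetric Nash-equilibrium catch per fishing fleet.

A representative fishing fleet's profit is π_i = x_i(72 − 2X) − 11x_i − 2x_i², with X = x_i + Σ_{j≠i} x_j.
First-order condition: 61 − 8x_i − 2Σ_{j≠i} x_j = 0.
In a symmetric equilibrium every fishing fleet chooses the same x, so Σ_{j≠i} x_j = 4x. The condition becomes 61 − 16x = 0, giving x = 61/16 = 3.8125.

3.8125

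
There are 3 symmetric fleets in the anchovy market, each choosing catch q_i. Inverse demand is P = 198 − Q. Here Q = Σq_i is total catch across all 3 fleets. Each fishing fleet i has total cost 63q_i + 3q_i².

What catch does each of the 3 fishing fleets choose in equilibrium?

13.5

A representative fishing fleet's profit is π_i = q_i(198 − Q) − 63q_i − 3q_i², with Q = q_i + Σ_{j≠i} q_j.
First-order condition: 135 − 8q_i − Σ_{j≠i} q_j = 0.
In a symmetric equilibrium every fishing fleet chooses the same q, so Σ_{j≠i} q_j = 2q. The condition becomes 135 − 10q = 0, giving q = 135/10 = 13.5.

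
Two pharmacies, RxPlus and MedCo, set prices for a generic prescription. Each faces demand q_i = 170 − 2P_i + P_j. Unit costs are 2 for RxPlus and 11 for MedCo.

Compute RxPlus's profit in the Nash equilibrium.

RxPlus's profit: π = (P_{RxPlus} − 2)(170 − 2P_{RxPlus} + P_{MedCo}).
∂π/∂P_{RxPlus} = 174 − 4P_{RxPlus} + P_{MedCo} = 0 ⇒ P_{RxPlus} = 43.5 + 0.25P_{MedCo}.
Similarly P_{MedCo} = 48 + 0.25P_{RxPlus}.
Solving the two reaction functions simultaneously: (1 − (0.25)(0.25))P_{RxPlus} = 43.5 + 0.25·48, so 0.9375P_{RxPlus} = 55.5 and P_{RxPlus} = 59.2.
Then P_{MedCo} = 48 + 0.25·59.2 = 62.8.
q_{RxPlus} = 170 − 2·59.2 + 62.8 = 114.4.
Profit = (59.2 − 2)·114.4 = 6543.68.

6543.68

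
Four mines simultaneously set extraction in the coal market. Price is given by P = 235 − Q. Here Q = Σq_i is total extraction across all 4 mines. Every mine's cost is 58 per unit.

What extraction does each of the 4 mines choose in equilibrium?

A representative mine's profit is π_i = q_i(235 − Q) − 58q_i, with Q = q_i + Σ_{j≠i} q_j.
First-order condition: 177 − 2q_i − Σ_{j≠i} q_j = 0.
Imposing symmetry (q_j = q for all j) turns Σ_{j≠i} q_j into 3q, so 177 = 5q and q = 35.4.

35.4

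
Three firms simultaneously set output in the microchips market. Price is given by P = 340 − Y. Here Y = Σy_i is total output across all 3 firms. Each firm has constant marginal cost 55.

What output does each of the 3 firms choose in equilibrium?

A representative firm's profit is π_i = y_i(340 − Y) − 55y_i, with Y = y_i + Σ_{j≠i} y_j.
First-order condition: 285 − 2y_i − Σ_{j≠i} y_j = 0.
In a symmetric equilibrium every firm chooses the same y, so Σ_{j≠i} y_j = 2y. The condition becomes 285 − 4y = 0, giving y = 285/4 = 71.25.

71.25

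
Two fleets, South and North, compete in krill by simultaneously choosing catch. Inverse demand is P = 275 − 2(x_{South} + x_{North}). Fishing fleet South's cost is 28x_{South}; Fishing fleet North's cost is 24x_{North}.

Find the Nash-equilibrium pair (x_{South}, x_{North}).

40.5, 42.5

Fishing fleet South's profit: π = x_{South}(275 − 2(x_{South} + x_{North})) − 28x_{South}.
∂π/∂x_{South} = 247 − 4x_{South} − 2x_{North} = 0, so x_{South} = 61.75 − 0.5x_{North}.
By the same steps for North: x_{North} = 62.75 − 0.5x_{South}.
Plugging x_{North} into South's best response: x_{South} = 61.75 − 0.5(62.75 − 0.5x_{South}) ⇒ 0.75x_{South} = 30.375, so x_{South} = 40.5.
Then x_{North} = 62.75 − 0.5·40.5 = 42.5.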